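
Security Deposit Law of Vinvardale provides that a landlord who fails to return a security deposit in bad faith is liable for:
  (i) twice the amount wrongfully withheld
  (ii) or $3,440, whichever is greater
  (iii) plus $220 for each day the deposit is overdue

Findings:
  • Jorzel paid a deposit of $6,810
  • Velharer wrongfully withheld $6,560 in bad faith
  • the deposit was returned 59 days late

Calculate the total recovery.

Doubled: 2 × $6,560 = $13,120
Minimum $3,440: $13,120 meets the minimum, no increase.
Late-return penalty: 59 × $220 = $12,980
Damages plus late penalty: $13,120 + $12,980 = $26,100

Recovery: $26,100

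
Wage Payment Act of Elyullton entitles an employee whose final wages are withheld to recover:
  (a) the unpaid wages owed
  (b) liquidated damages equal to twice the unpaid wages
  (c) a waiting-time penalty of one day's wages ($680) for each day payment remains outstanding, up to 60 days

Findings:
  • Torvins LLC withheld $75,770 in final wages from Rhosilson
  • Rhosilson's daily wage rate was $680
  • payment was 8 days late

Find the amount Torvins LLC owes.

Doubled: 2 × $75,770 = $151,540
Penalty days: min(8, 60) = 8
Waiting-time penalty: 8 × $680 = $5,440
Total award: $75,770 + $151,540 + $5,440 = $232,750

$232,750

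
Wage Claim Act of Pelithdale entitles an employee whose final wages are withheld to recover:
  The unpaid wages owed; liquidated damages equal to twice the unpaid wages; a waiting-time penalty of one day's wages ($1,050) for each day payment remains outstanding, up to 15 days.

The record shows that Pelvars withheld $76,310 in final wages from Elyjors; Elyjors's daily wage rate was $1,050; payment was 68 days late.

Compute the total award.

Total award: $244,680

Doubled: 2 × $76,310 = $152,620
Penalty days: min(68, 15) = 15
Waiting-time penalty: 15 × $1,050 = $15,750
Total award: $76,310 + $152,620 + $15,750 = $244,680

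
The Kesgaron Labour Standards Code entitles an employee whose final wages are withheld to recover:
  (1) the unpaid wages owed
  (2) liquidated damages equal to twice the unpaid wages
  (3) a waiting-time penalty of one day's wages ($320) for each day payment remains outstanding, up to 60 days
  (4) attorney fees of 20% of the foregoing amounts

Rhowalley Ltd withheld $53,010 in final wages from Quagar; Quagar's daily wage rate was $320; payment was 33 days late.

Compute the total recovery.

$203,508

Doubled: 2 × $53,010 = $106,020
Penalty days: min(33, 60) = 33
Waiting-time penalty: 33 × $320 = $10,560
Subtotal: $53,010 + $106,020 + $10,560 = $169,590
Attorney fees: 20% of $169,590 = $33,918
Total award: $169,590 + $33,918 = $203,508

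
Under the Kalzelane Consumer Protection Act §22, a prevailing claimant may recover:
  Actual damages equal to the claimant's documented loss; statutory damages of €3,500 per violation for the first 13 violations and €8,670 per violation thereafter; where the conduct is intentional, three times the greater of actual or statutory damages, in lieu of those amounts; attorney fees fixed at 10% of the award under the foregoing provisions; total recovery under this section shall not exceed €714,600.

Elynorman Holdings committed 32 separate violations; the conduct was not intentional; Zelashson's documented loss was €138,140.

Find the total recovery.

First 13 violations: 13 × €3,500 = €45,500
Remaining violations: (32 − 13) × €8,670 = €164,730
Statutory damages: €45,500 + €164,730 = €210,230
Conduct not intentional: the in-lieu enhancement does not apply.
Actual plus statutory damages: €138,140 + €210,230 = €348,370
Attorney fees: 10% of €348,370 = €34,837
Total before cap: €348,370 + €34,837 = €383,207
Cap at €714,600: €383,207 is within the cap, no reduction.

€383,207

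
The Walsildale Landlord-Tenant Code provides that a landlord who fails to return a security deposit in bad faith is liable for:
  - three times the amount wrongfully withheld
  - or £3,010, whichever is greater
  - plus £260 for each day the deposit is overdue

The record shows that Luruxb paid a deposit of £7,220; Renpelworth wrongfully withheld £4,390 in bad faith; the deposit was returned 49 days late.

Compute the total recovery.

Trebled: 3 × £4,390 = £13,170
Minimum £3,010: £13,170 meets the minimum, no increase.
Late-return penalty: 49 × £260 = £12,740
Damages plus late penalty: £13,170 + £12,740 = £25,910

£25,910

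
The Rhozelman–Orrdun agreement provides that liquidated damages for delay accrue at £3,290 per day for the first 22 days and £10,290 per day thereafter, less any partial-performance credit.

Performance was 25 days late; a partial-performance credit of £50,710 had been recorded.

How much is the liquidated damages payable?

£52,540

First 22 days: 22 × £3,290 = £72,380
Remaining days: (25 − 22) × £10,290 = £30,870
Accrued per-day damages: £72,380 + £30,870 = £103,250
Less partial-performance credit: £103,250 − £50,710 = £52,540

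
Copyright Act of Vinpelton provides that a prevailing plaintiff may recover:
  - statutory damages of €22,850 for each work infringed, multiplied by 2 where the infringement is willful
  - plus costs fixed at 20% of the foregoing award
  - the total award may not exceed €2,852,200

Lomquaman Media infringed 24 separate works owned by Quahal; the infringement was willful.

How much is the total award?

€1,316,160

Statutory damages: 24 × €22,850 = €548,400
Doubled: 2 × €548,400 = €1,096,800
Costs: 20% of €1,096,800 = €219,360
Award plus costs: €1,096,800 + €219,360 = €1,316,160
Cap at €2,852,200: €1,316,160 is within the cap, no reduction.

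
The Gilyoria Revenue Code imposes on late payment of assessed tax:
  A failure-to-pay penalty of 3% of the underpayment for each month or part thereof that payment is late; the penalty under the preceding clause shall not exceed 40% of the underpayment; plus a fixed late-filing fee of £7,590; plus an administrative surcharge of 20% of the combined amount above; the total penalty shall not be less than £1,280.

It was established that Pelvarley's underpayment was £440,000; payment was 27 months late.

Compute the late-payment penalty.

Accrued rate: 3% × 27 = 81%, capped at 40% → 40%
Failure-to-pay penalty: 40% of £440,000 = £176,000
Penalty before surcharge: £176,000 + £7,590 = £183,590
Administrative surcharge: 20% of £183,590 = £36,718
Total penalty: £183,590 + £36,718 = £220,308
Minimum £1,280: £220,308 meets the minimum, no increase.

£220,308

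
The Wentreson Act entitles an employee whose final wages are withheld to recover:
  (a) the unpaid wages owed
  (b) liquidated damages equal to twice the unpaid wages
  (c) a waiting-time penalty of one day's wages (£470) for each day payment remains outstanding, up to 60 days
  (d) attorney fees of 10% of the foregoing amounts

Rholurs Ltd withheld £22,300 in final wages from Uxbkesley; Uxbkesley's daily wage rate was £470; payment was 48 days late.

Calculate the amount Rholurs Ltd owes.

Doubled: 2 × £22,300 = £44,600
Penalty days: min(48, 60) = 48
Waiting-time penalty: 48 × £470 = £22,560
Subtotal: £22,300 + £44,600 + £22,560 = £89,460
Attorney fees: 10% of £89,460 = £8,946
Total award: £89,460 + £8,946 = £98,406

£98,406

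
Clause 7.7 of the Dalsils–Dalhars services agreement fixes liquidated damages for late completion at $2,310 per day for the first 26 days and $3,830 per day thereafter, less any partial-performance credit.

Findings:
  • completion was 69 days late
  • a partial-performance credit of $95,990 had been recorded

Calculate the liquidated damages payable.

First 26 days: 26 × $2,310 = $60,060
Remaining days: (69 − 26) × $3,830 = $164,690
Accrued per-day damages: $60,060 + $164,690 = $224,750
Less partial-performance credit: $224,750 − $95,990 = $128,760

$128,760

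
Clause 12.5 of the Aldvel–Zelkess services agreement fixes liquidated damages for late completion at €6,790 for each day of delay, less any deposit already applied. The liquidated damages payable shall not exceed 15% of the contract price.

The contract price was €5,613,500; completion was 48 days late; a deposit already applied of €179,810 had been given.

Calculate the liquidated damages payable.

Per-day damages: 48 × €6,790 = €325,920
Less deposit already applied: €325,920 − €179,810 = €146,110
Cap: 15% of €5,613,500 = €842,025
Cap at €842,025: €146,110 is within the cap, no reduction.

€146,110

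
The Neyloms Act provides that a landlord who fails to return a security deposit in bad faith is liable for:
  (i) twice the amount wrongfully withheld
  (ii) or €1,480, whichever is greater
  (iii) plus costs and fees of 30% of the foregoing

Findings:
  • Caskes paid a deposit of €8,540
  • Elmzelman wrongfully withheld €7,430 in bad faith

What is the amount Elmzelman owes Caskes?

Doubled: 2 × €7,430 = €14,860
Minimum €1,480: €14,860 meets the minimum, no increase.
Costs and fees: 30% of €14,860 = €4,458
Total recovery: €14,860 + €4,458 = €19,318

€19,318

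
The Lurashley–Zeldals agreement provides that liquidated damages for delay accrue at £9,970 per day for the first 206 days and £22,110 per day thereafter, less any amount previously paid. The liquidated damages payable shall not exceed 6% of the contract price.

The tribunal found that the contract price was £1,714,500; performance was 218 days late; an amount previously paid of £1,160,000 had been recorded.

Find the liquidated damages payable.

£102,870

First 206 days: 206 × £9,970 = £2,053,820
Remaining days: (218 − 206) × £22,110 = £265,320
Accrued per-day damages: £2,053,820 + £265,320 = £2,319,140
Less amount previously paid: £2,319,140 − £1,160,000 = £1,159,140
Cap: 6% of £1,714,500 = £102,870
Cap at £102,870: £1,159,140 exceeds the cap → £102,870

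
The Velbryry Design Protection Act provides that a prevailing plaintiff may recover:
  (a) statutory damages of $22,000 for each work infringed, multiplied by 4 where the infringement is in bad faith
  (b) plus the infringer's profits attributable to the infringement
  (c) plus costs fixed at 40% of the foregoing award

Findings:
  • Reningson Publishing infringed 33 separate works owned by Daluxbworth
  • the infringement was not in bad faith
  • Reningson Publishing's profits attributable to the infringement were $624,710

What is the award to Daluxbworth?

$1,890,994

Statutory damages: 33 × $22,000 = $726,000
Infringement not in bad faith: no ×4 enhancement.
Combined award: $726,000 + $624,710 = $1,350,710
Costs: 40% of $1,350,710 = $540,284
Award plus costs: $1,350,710 + $540,284 = $1,890,994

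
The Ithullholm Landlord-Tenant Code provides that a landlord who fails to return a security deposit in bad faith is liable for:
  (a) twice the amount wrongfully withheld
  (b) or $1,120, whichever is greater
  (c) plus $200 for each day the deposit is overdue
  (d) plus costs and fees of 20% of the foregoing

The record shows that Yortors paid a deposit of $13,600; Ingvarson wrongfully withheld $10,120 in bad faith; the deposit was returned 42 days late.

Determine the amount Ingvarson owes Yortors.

Doubled: 2 × $10,120 = $20,240
Minimum $1,120: $20,240 meets the minimum, no increase.
Late-return penalty: 42 × $200 = $8,400
Damages plus late penalty: $20,240 + $8,400 = $28,640
Costs and fees: 20% of $28,640 = $5,728
Total recovery: $28,640 + $5,728 = $34,368

$34,368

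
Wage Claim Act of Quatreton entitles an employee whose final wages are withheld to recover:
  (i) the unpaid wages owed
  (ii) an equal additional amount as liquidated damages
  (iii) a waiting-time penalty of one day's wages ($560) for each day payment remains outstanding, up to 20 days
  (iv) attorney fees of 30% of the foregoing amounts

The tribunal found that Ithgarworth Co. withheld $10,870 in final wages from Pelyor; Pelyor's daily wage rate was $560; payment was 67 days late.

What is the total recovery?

Liquidated damages (equal amount): $10,870
Penalty days: min(67, 20) = 20
Waiting-time penalty: 20 × $560 = $11,200
Subtotal: $10,870 + $10,870 + $11,200 = $32,940
Attorney fees: 30% of $32,940 = $9,882
Total award: $32,940 + $9,882 = $42,822

$42,822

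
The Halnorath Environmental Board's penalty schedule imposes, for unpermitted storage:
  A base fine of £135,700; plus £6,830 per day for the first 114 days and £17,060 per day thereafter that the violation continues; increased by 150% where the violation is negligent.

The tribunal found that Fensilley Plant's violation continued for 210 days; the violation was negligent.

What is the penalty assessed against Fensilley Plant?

£6,380,200

First 114 days: 114 × £6,830 = £778,620
Remaining days: (210 − 114) × £17,060 = £1,637,760
Per-day component: £778,620 + £1,637,760 = £2,416,380
Base plus per-day: £135,700 + £2,416,380 = £2,552,080
Enhancement: 150% of £2,552,080 = £3,828,120
Enhanced fine: £2,552,080 + £3,828,120 = £6,380,200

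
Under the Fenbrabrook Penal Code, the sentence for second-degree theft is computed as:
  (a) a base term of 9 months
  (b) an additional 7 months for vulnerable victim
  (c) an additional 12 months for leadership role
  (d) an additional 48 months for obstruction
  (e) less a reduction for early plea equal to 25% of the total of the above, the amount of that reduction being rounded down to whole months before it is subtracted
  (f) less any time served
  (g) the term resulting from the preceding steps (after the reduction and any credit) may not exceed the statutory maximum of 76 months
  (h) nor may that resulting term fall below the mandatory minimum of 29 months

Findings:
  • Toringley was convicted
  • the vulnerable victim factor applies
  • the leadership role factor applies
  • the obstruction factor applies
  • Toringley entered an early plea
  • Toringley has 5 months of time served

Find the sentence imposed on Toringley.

52 months

Vulnerable victim enhancement: +7 months
Leadership role enhancement: +12 months
Obstruction enhancement: +48 months
Adjusted term: 9 months + 7 months + 12 months + 48 months = 76 months
Early plea reduction: 25% of 76 months = 19 months (rounded down)
After reduction: 76 − 19 = 57 months
Less time served: 57 months − 5 months = 52 months
Cap at 76 months: 52 months is within the cap, no reduction.
Minimum 29 months: 52 months meets the minimum, no increase.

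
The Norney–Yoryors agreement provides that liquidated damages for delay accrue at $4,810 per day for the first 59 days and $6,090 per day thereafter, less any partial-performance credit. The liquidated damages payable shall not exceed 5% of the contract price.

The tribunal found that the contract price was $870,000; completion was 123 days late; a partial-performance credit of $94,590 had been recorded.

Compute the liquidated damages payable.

First 59 days: 59 × $4,810 = $283,790
Remaining days: (123 − 59) × $6,090 = $389,760
Accrued per-day damages: $283,790 + $389,760 = $673,550
Less partial-performance credit: $673,550 − $94,590 = $578,960
Cap: 5% of $870,000 = $43,500
Cap at $43,500: $578,960 exceeds the cap → $43,500

$43,500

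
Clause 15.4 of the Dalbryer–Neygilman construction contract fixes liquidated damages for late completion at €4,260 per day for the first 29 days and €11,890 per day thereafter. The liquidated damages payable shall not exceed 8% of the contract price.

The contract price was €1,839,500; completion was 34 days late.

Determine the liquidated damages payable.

First 29 days: 29 × €4,260 = €123,540
Remaining days: (34 − 29) × €11,890 = €59,450
Accrued per-day damages: €123,540 + €59,450 = €182,990
Cap: 8% of €1,839,500 = €147,160
Cap at €147,160: €182,990 exceeds the cap → €147,160

€147,160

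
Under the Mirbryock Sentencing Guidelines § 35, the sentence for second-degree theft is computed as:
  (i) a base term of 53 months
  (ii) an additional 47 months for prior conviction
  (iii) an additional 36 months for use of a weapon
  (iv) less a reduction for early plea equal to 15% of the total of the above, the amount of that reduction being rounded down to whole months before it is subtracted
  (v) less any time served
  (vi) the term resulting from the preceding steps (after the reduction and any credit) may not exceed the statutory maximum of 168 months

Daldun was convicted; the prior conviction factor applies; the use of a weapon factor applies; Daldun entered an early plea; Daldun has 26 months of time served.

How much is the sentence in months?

90 months

Prior conviction enhancement: +47 months
Use of a weapon enhancement: +36 months
Adjusted term: 53 months + 47 months + 36 months = 136 months
Early plea reduction: 15% of 136 months = 20 months (rounded down)
After reduction: 136 − 20 = 116 months
Less time served: 116 months − 26 months = 90 months
Cap at 168 months: 90 months is within the cap, no reduction.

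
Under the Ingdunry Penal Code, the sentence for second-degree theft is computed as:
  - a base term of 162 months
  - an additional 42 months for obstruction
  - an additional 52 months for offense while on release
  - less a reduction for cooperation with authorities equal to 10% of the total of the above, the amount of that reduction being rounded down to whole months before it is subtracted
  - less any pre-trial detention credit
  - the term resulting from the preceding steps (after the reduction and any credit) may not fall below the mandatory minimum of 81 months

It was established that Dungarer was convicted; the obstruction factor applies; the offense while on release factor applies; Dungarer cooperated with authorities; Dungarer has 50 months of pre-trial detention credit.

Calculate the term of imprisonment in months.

181 months

Obstruction enhancement: +42 months
Offense while on release enhancement: +52 months
Adjusted term: 162 months + 42 months + 52 months = 256 months
Cooperation with authorities reduction: 10% of 256 months = 25 months (rounded down)
After reduction: 256 − 25 = 231 months
Less pre-trial detention credit: 231 months − 50 months = 181 months
Minimum 81 months: 181 months meets the minimum, no increase.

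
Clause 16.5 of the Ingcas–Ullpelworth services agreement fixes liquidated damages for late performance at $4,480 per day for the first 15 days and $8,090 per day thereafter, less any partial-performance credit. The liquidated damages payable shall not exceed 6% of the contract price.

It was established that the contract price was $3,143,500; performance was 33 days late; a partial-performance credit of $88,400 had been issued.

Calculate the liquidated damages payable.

$124,420

First 15 days: 15 × $4,480 = $67,200
Remaining days: (33 − 15) × $8,090 = $145,620
Accrued per-day damages: $67,200 + $145,620 = $212,820
Less partial-performance credit: $212,820 − $88,400 = $124,420
Cap: 6% of $3,143,500 = $188,610
Cap at $188,610: $124,420 is within the cap, no reduction.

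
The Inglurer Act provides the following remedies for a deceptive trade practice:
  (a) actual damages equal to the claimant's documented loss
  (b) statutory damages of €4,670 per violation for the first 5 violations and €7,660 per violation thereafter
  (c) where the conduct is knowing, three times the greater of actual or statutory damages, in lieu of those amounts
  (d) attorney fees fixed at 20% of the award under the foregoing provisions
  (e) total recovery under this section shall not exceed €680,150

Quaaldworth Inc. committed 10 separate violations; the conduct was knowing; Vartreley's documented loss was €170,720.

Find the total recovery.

First 5 violations: 5 × €4,670 = €23,350
Remaining violations: (10 − 5) × €7,660 = €38,300
Statutory damages: €23,350 + €38,300 = €61,650
Greater of actual damages (€170,720) or statutory damages (€61,650): €170,720
Trebled: 3 × €170,720 = €512,160
Attorney fees: 20% of €512,160 = €102,432
Total before cap: €512,160 + €102,432 = €614,592
Cap at €680,150: €614,592 is within the cap, no reduction.

Total recovery: €614,592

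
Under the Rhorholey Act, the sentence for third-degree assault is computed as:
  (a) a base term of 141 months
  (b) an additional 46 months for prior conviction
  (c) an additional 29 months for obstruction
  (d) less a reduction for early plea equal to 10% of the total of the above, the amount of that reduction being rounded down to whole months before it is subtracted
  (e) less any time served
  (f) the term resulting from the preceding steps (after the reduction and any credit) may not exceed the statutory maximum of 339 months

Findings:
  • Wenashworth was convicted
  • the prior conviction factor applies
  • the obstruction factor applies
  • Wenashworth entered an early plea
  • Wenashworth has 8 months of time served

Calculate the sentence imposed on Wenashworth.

Sentence: 187 months

Prior conviction enhancement: +46 months
Obstruction enhancement: +29 months
Adjusted term: 141 months + 46 months + 29 months = 216 months
Early plea reduction: 10% of 216 months = 21 months (rounded down)
After reduction: 216 − 21 = 195 months
Less time served: 195 months − 8 months = 187 months
Cap at 339 months: 187 months is within the cap, no reduction.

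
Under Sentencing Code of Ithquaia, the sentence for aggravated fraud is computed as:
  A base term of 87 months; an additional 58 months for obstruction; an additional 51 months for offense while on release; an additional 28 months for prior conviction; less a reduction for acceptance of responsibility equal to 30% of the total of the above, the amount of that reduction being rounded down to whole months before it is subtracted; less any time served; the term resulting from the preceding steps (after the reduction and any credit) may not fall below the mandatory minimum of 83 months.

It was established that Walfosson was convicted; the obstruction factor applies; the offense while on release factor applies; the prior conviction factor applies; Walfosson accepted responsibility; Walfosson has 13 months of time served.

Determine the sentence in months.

Obstruction enhancement: +58 months
Offense while on release enhancement: +51 months
Prior conviction enhancement: +28 months
Adjusted term: 87 months + 58 months + 51 months + 28 months = 224 months
Acceptance of responsibility reduction: 30% of 224 months = 67 months (rounded down)
After reduction: 224 − 67 = 157 months
Less time served: 157 months − 13 months = 144 months
Minimum 83 months: 144 months meets the minimum, no increase.

144 months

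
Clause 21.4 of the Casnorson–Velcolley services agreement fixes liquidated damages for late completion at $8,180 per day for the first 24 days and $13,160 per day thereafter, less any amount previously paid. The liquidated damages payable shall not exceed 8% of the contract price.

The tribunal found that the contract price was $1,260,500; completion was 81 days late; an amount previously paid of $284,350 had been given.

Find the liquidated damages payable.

First 24 days: 24 × $8,180 = $196,320
Remaining days: (81 − 24) × $13,160 = $750,120
Accrued per-day damages: $196,320 + $750,120 = $946,440
Less amount previously paid: $946,440 − $284,350 = $662,090
Cap: 8% of $1,260,500 = $100,840
Cap at $100,840: $662,090 exceeds the cap → $100,840

$100,840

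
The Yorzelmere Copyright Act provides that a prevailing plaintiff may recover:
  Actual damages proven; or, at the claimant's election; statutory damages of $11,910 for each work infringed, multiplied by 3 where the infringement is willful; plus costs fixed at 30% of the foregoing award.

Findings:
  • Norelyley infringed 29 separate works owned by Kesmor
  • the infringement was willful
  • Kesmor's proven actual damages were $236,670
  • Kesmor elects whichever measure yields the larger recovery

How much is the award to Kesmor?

$1,347,021

Statutory damages: 29 × $11,910 = $345,390
Trebled: 3 × $345,390 = $1,036,170
Greater of actual damages ($236,670) or enhanced statutory damages ($1,036,170): $1,036,170
Costs: 30% of $1,036,170 = $310,851
Award plus costs: $1,036,170 + $310,851 = $1,347,021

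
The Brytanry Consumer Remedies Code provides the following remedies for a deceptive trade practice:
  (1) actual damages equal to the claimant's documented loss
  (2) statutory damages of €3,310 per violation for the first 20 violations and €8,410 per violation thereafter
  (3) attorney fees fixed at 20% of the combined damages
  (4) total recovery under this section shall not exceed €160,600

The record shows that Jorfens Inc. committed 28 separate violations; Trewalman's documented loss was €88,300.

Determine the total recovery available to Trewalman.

€160,600

First 20 violations: 20 × €3,310 = €66,200
Remaining violations: (28 − 20) × €8,410 = €67,280
Statutory damages: €66,200 + €67,280 = €133,480
Combined damages: €88,300 + €133,480 = €221,780
Attorney fees: 20% of €221,780 = €44,356
Total before cap: €221,780 + €44,356 = €266,136
Cap at €160,600: €266,136 exceeds the cap → €160,600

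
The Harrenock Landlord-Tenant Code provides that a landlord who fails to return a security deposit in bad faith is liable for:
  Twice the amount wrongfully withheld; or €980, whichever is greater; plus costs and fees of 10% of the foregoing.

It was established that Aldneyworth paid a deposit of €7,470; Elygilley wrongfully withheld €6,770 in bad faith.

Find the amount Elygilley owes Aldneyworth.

€14,894

Doubled: 2 × €6,770 = €13,540
Minimum €980: €13,540 meets the minimum, no increase.
Costs and fees: 10% of €13,540 = €1,354
Total recovery: €13,540 + €1,354 = €14,894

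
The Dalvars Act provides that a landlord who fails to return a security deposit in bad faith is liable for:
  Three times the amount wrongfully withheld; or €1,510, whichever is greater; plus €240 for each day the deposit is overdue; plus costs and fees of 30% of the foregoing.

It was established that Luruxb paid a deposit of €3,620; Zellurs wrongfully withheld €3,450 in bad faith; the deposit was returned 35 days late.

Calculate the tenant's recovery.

€24,375

Trebled: 3 × €3,450 = €10,350
Minimum €1,510: €10,350 meets the minimum, no increase.
Late-return penalty: 35 × €240 = €8,400
Damages plus late penalty: €10,350 + €8,400 = €18,750
Costs and fees: 30% of €18,750 = €5,625
Total recovery: €18,750 + €5,625 = €24,375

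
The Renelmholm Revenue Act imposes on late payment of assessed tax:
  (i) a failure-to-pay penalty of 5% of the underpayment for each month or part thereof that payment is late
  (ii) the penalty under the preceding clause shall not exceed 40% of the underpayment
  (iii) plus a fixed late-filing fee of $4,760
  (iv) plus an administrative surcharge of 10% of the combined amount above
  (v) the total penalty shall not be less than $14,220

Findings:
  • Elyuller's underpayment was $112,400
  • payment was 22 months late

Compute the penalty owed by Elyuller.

Penalty: $54,692

Accrued rate: 5% × 22 = 110%, capped at 40% → 40%
Failure-to-pay penalty: 40% of $112,400 = $44,960
Penalty before surcharge: $44,960 + $4,760 = $49,720
Administrative surcharge: 10% of $49,720 = $4,972
Total penalty: $49,720 + $4,972 = $54,692
Minimum $14,220: $54,692 meets the minimum, no increase.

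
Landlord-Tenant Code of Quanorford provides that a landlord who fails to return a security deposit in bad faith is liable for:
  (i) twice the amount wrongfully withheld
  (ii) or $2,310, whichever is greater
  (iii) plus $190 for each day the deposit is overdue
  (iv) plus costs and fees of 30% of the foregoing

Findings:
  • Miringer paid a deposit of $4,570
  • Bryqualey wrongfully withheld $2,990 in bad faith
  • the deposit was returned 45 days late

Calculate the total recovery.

Doubled: 2 × $2,990 = $5,980
Minimum $2,310: $5,980 meets the minimum, no increase.
Late-return penalty: 45 × $190 = $8,550
Damages plus late penalty: $5,980 + $8,550 = $14,530
Costs and fees: 30% of $14,530 = $4,359
Total recovery: $14,530 + $4,359 = $18,889

$18,889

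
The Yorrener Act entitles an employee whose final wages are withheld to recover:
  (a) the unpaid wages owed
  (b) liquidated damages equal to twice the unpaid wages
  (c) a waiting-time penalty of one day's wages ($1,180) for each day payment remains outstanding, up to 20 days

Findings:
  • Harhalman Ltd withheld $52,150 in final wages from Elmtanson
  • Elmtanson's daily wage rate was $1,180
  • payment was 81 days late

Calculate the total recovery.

Doubled: 2 × $52,150 = $104,300
Penalty days: min(81, 20) = 20
Waiting-time penalty: 20 × $1,180 = $23,600
Total award: $52,150 + $104,300 + $23,600 = $180,050

$180,050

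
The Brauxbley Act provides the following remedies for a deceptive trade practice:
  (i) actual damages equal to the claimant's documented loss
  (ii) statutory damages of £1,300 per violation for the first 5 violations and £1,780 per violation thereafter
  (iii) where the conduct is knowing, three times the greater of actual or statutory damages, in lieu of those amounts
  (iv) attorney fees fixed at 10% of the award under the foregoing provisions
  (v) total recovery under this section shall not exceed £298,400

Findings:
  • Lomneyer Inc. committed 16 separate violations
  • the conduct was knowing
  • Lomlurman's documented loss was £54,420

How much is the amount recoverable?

£179,586

First 5 violations: 5 × £1,300 = £6,500
Remaining violations: (16 − 5) × £1,780 = £19,580
Statutory damages: £6,500 + £19,580 = £26,080
Greater of actual damages (£54,420) or statutory damages (£26,080): £54,420
Trebled: 3 × £54,420 = £163,260
Attorney fees: 10% of £163,260 = £16,326
Total before cap: £163,260 + £16,326 = £179,586
Cap at £298,400: £179,586 is within the cap, no reduction.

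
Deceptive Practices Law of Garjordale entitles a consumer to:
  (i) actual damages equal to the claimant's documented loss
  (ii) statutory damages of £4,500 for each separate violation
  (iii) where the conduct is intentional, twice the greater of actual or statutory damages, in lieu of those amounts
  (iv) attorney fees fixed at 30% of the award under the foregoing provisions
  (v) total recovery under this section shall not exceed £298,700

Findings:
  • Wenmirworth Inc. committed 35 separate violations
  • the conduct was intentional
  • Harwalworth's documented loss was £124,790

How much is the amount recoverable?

Statutory damages: 35 × £4,500 = £157,500
Greater of actual damages (£124,790) or statutory damages (£157,500): £157,500
Doubled: 2 × £157,500 = £315,000
Attorney fees: 30% of £315,000 = £94,500
Total before cap: £315,000 + £94,500 = £409,500
Cap at £298,700: £409,500 exceeds the cap → £298,700

£298,700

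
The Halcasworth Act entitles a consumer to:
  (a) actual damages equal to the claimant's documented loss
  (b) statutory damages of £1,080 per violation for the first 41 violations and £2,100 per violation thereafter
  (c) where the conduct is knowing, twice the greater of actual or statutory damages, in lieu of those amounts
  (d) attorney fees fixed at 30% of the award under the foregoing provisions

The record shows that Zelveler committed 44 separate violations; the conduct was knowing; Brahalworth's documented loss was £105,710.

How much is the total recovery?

First 41 violations: 41 × £1,080 = £44,280
Remaining violations: (44 − 41) × £2,100 = £6,300
Statutory damages: £44,280 + £6,300 = £50,580
Greater of actual damages (£105,710) or statutory damages (£50,580): £105,710
Doubled: 2 × £105,710 = £211,420
Attorney fees: 30% of £211,420 = £63,426
Total recovery: £211,420 + £63,426 = £274,846

£274,846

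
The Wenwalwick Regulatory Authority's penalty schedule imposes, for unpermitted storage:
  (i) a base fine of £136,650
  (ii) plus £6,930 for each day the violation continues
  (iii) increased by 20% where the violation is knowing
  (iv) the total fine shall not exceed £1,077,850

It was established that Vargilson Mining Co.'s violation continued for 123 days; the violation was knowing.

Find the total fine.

£1,077,850

Per-day component: 123 × £6,930 = £852,390
Base plus per-day: £136,650 + £852,390 = £989,040
Enhancement: 20% of £989,040 = £197,808
Enhanced fine: £989,040 + £197,808 = £1,186,848
Cap at £1,077,850: £1,186,848 exceeds the cap → £1,077,850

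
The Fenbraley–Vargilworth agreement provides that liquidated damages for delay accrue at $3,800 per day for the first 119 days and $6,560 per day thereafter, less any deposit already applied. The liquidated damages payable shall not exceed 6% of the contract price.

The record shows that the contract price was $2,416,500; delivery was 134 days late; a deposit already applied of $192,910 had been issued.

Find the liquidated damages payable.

$144,990

First 119 days: 119 × $3,800 = $452,200
Remaining days: (134 − 119) × $6,560 = $98,400
Accrued per-day damages: $452,200 + $98,400 = $550,600
Less deposit already applied: $550,600 − $192,910 = $357,690
Cap: 6% of $2,416,500 = $144,990
Cap at $144,990: $357,690 exceeds the cap → $144,990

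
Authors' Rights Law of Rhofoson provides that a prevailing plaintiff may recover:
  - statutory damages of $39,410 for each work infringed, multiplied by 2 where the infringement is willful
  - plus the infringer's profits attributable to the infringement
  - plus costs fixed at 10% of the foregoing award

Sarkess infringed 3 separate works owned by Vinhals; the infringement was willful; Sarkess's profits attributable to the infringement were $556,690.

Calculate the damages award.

Award: $872,465

Statutory damages: 3 × $39,410 = $118,230
Doubled: 2 × $118,230 = $236,460
Combined award: $236,460 + $556,690 = $793,150
Costs: 10% of $793,150 = $79,315
Award plus costs: $793,150 + $79,315 = $872,465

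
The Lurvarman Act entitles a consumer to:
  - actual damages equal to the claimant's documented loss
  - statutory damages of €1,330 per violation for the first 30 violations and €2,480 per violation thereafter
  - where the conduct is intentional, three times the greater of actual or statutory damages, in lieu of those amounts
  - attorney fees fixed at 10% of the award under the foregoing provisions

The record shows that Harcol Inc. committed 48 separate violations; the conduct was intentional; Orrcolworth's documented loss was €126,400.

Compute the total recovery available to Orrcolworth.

€417,120

First 30 violations: 30 × €1,330 = €39,900
Remaining violations: (48 − 30) × €2,480 = €44,640
Statutory damages: €39,900 + €44,640 = €84,540
Greater of actual damages (€126,400) or statutory damages (€84,540): €126,400
Trebled: 3 × €126,400 = €379,200
Attorney fees: 10% of €379,200 = €37,920
Total recovery: €379,200 + €37,920 = €417,120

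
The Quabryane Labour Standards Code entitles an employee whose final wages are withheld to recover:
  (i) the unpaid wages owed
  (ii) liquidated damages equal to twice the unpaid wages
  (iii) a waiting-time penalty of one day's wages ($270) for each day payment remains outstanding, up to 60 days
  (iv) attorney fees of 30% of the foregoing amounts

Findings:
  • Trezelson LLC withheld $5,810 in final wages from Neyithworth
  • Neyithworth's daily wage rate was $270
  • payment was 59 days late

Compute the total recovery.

$43,368

Doubled: 2 × $5,810 = $11,620
Penalty days: min(59, 60) = 59
Waiting-time penalty: 59 × $270 = $15,930
Subtotal: $5,810 + $11,620 + $15,930 = $33,360
Attorney fees: 30% of $33,360 = $10,008
Total award: $33,360 + $10,008 = $43,368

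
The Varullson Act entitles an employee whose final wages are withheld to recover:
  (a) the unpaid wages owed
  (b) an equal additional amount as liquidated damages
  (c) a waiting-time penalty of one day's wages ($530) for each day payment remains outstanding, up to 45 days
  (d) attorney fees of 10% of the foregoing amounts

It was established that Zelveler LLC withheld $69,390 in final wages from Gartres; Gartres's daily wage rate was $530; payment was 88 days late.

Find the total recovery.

Liquidated damages (equal amount): $69,390
Penalty days: min(88, 45) = 45
Waiting-time penalty: 45 × $530 = $23,850
Subtotal: $69,390 + $69,390 + $23,850 = $162,630
Attorney fees: 10% of $162,630 = $16,263
Total award: $162,630 + $16,263 = $178,893

$178,893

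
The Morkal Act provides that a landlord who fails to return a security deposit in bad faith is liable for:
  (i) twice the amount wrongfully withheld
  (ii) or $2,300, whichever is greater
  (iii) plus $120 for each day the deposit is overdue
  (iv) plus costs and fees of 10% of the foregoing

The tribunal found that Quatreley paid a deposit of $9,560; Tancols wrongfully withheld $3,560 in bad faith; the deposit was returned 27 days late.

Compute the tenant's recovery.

Doubled: 2 × $3,560 = $7,120
Minimum $2,300: $7,120 meets the minimum, no increase.
Late-return penalty: 27 × $120 = $3,240
Damages plus late penalty: $7,120 + $3,240 = $10,360
Costs and fees: 10% of $10,360 = $1,036
Total recovery: $10,360 + $1,036 = $11,396

$11,396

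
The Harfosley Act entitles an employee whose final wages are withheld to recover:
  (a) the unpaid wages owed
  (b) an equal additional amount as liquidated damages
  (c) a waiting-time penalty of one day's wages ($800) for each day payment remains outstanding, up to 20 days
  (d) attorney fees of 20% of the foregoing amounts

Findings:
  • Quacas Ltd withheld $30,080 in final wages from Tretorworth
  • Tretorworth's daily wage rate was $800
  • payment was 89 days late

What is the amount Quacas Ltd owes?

Liquidated damages (equal amount): $30,080
Penalty days: min(89, 20) = 20
Waiting-time penalty: 20 × $800 = $16,000
Subtotal: $30,080 + $30,080 + $16,000 = $76,160
Attorney fees: 20% of $76,160 = $15,232
Total award: $76,160 + $15,232 = $91,392

$91,392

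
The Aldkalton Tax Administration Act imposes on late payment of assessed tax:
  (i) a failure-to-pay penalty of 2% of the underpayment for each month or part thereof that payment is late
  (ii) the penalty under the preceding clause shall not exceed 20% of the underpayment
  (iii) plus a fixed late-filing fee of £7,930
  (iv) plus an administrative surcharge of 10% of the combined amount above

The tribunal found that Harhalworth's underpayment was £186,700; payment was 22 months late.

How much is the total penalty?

£49,797

Accrued rate: 2% × 22 = 44%, capped at 20% → 20%
Failure-to-pay penalty: 20% of £186,700 = £37,340
Penalty before surcharge: £37,340 + £7,930 = £45,270
Administrative surcharge: 10% of £45,270 = £4,527
Total penalty: £45,270 + £4,527 = £49,797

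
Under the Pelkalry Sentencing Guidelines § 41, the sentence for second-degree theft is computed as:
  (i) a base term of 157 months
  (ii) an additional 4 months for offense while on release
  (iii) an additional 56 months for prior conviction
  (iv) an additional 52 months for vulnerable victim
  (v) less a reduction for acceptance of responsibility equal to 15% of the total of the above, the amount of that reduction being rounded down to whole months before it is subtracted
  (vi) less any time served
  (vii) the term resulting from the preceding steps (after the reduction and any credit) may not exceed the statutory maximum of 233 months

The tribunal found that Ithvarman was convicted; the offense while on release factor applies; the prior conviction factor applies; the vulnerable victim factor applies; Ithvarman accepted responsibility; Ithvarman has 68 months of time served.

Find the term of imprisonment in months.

Offense while on release enhancement: +4 months
Prior conviction enhancement: +56 months
Vulnerable victim enhancement: +52 months
Adjusted term: 157 months + 4 months + 56 months + 52 months = 269 months
Acceptance of responsibility reduction: 15% of 269 months = 40 months (rounded down)
After reduction: 269 − 40 = 229 months
Less time served: 229 months − 68 months = 161 months
Cap at 233 months: 161 months is within the cap, no reduction.

161 months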